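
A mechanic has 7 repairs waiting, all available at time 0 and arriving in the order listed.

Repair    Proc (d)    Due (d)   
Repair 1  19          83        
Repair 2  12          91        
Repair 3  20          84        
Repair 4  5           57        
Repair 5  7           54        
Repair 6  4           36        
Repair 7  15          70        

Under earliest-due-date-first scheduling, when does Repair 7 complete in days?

EDD (increasing due date): Repair 6 Repair 5 Repair 4 Repair 7 Repair 1 Repair 3 Repair 2.
Repair 6: 0→4
Repair 5: 4→11
Repair 4: 11→16
Repair 7: 16→31

31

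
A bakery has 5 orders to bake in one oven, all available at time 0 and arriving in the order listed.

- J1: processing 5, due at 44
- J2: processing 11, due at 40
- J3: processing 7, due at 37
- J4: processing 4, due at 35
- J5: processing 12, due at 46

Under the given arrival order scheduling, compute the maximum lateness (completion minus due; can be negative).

FIFO (arrival order): J1 J2 J3 J4 J5.
J1: 0→5, due 44, lateness -39
J2: 5→16, due 40, lateness -24
J3: 16→23, due 37, lateness -14
J4: 23→27, due 35, lateness -8
J5: 27→39, due 46, lateness -7
Maximum = -7.

-7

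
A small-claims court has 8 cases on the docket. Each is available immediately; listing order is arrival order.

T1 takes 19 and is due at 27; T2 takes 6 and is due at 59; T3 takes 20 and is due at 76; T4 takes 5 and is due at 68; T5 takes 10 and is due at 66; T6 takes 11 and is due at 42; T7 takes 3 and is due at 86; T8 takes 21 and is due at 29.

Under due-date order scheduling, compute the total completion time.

EDD (increasing due date): T1 T8 T6 T2 T5 T4 T3 T7.
T1: 0→19
T8: 19→40
T6: 40→51
T2: 51→57
T5: 57→67
T4: 67→72
T3: 72→92
T7: 92→95
Sum = 19+40+51+57+67+72+92+95 = 493.

493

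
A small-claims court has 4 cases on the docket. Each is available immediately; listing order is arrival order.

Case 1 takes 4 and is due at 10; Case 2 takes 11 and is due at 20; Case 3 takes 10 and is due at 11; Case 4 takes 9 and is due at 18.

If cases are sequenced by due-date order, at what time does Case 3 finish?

14

EDD (increasing due date): Case 1 Case 3 Case 4 Case 2.
Case 1: 0→4
Case 3: 4→14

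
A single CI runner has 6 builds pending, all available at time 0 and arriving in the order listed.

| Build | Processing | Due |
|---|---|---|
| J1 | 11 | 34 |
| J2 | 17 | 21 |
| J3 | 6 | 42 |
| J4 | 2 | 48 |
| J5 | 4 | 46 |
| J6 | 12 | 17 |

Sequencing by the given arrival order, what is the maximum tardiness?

35

FIFO (arrival order): J1 J2 J3 J4 J5 J6.
J1: 0→11, due 34, tardiness 0
J2: 11→28, due 21, tardiness 7
J3: 28→34, due 42, tardiness 0
J4: 34→36, due 48, tardiness 0
J5: 36→40, due 46, tardiness 0
J6: 40→52, due 17, tardiness 35
Maximum = 35.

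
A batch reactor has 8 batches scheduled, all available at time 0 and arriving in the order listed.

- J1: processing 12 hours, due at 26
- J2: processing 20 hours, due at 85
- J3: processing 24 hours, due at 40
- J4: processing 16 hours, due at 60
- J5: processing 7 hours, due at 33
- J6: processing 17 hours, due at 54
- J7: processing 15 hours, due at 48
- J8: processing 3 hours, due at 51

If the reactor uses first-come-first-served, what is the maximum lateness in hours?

FIFO (arrival order): J1 J2 J3 J4 J5 J6 J7 J8.
J1: 0→12, due 26, lateness -14
J2: 12→32, due 85, lateness -53
J3: 32→56, due 40, lateness 16
J4: 56→72, due 60, lateness 12
J5: 72→79, due 33, lateness 46
J6: 79→96, due 54, lateness 42
J7: 96→111, due 48, lateness 63
J8: 111→114, due 51, lateness 63
Maximum = 63.

63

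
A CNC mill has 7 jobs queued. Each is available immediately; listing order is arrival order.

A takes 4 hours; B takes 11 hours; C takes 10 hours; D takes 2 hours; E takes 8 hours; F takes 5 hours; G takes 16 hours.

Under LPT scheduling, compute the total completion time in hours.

285

LPT (decreasing processing time): G B C E F A D.
G: 0→16
B: 16→27
C: 27→37
E: 37→45
F: 45→50
A: 50→54
D: 54→56
Sum = 16+27+37+45+50+54+56 = 285.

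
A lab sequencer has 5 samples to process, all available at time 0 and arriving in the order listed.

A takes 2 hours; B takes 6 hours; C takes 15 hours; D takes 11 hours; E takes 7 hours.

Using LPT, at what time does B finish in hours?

LPT (decreasing processing time): C D E B A.
C: 0→15
D: 15→26
E: 26→33
B: 33→39

39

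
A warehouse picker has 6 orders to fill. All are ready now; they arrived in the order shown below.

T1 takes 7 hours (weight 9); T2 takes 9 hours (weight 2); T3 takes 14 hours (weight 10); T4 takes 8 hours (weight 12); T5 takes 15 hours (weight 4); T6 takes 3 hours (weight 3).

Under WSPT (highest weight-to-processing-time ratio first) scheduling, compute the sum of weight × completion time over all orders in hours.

WSPT (decreasing weight/processing-time ratio): T4 T1 T6 T3 T5 T2.
T4: finishes 8, weight 12, w·C = 96
T1: finishes 15, weight 9, w·C = 135
T6: finishes 18, weight 3, w·C = 54
T3: finishes 32, weight 10, w·C = 320
T5: finishes 47, weight 4, w·C = 188
T2: finishes 56, weight 2, w·C = 112
Sum = 96+135+54+320+188+112 = 905.

905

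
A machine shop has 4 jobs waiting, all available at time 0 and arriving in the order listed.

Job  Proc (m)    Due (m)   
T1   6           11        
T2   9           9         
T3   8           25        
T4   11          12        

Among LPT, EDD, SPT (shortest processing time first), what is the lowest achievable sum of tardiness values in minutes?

27

LPT (decreasing processing time): T4 T2 T3 T1.
T4: 0→11, due 12, tardiness 0
T2: 11→20, due 9, tardiness 11
T3: 20→28, due 25, tardiness 3
T1: 28→34, due 11, tardiness 23
Sum = 0+11+3+23 = 37.
EDD (increasing due date): T2 T1 T4 T3.
T2: 0→9, due 9, tardiness 0
T1: 9→15, due 11, tardiness 4
T4: 15→26, due 12, tardiness 14
T3: 26→34, due 25, tardiness 9
Sum = 0+4+14+9 = 27.
SPT (increasing processing time): T1 T3 T2 T4.
T1: 0→6, due 11, tardiness 0
T3: 6→14, due 25, tardiness 0
T2: 14→23, due 9, tardiness 14
T4: 23→34, due 12, tardiness 22
Sum = 0+0+14+22 = 36.
LPT 37, EDD 27, SPT 36 → minimum 27.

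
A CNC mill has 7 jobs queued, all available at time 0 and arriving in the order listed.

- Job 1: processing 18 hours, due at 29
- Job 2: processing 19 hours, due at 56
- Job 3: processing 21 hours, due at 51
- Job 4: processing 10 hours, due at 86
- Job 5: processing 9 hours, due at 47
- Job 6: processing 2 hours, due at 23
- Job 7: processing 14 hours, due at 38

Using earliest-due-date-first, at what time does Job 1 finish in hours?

20

EDD (increasing due date): Job 6 Job 1 Job 7 Job 5 Job 3 Job 2 Job 4.
Job 6: 0→2
Job 1: 2→20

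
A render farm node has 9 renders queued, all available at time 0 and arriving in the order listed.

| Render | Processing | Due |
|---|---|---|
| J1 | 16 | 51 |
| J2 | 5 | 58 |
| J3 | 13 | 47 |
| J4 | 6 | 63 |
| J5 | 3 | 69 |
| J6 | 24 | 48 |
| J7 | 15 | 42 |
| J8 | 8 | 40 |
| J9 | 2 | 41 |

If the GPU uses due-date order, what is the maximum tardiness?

27

EDD (increasing due date): J8 J9 J7 J3 J6 J1 J2 J4 J5.
J8: 0→8, due 40, tardiness 0
J9: 8→10, due 41, tardiness 0
J7: 10→25, due 42, tardiness 0
J3: 25→38, due 47, tardiness 0
J6: 38→62, due 48, tardiness 14
J1: 62→78, due 51, tardiness 27
J2: 78→83, due 58, tardiness 25
J4: 83→89, due 63, tardiness 26
J5: 89→92, due 69, tardiness 23
Maximum = 27.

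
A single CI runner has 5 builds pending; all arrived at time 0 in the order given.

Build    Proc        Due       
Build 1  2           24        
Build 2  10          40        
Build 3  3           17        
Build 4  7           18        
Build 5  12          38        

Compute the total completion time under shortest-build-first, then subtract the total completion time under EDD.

SPT (increasing processing time): Build 1 Build 3 Build 4 Build 2 Build 5.
Build 1: 0→2
Build 3: 2→5
Build 4: 5→12
Build 2: 12→22
Build 5: 22→34
Sum = 2+5+12+22+34 = 75.
EDD (increasing due date): Build 3 Build 4 Build 1 Build 5 Build 2.
Build 3: 0→3
Build 4: 3→10
Build 1: 10→12
Build 5: 12→24
Build 2: 24→34
Sum = 3+10+12+24+34 = 83.
Difference = 75 − 83 = -8.

-8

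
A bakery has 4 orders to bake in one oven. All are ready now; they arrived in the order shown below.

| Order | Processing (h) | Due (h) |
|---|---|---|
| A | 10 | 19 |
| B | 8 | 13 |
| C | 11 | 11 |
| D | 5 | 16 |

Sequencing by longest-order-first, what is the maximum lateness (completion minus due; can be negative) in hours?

LPT (decreasing processing time): C A B D.
C: 0→11, due 11, lateness 0
A: 11→21, due 19, lateness 2
B: 21→29, due 13, lateness 16
D: 29→34, due 16, lateness 18
Maximum = 18.

18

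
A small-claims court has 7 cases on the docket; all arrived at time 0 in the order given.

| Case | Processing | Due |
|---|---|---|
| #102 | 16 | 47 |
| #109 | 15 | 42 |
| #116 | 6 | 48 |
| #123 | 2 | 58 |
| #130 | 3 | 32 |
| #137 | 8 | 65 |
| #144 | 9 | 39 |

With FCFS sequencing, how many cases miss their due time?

2

FIFO (arrival order): #102 #109 #116 #123 #130 #137 #144.
#102: 0→16, due 47, tardiness 0
#109: 16→31, due 42, tardiness 0
#116: 31→37, due 48, tardiness 0
#123: 37→39, due 58, tardiness 0
#130: 39→42, due 32, tardiness 10
#137: 42→50, due 65, tardiness 0
#144: 50→59, due 39, tardiness 20
Late cases: 2.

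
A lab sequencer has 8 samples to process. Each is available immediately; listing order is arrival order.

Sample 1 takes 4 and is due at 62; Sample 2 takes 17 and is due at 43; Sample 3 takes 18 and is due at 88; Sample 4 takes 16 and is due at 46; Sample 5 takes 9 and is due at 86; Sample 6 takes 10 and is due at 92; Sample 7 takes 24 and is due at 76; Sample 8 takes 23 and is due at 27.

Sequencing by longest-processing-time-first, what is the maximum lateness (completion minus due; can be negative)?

59

LPT (decreasing processing time): Sample 7 Sample 8 Sample 3 Sample 2 Sample 4 Sample 6 Sample 5 Sample 1.
Sample 7: 0→24, due 76, lateness -52
Sample 8: 24→47, due 27, lateness 20
Sample 3: 47→65, due 88, lateness -23
Sample 2: 65→82, due 43, lateness 39
Sample 4: 82→98, due 46, lateness 52
Sample 6: 98→108, due 92, lateness 16
Sample 5: 108→117, due 86, lateness 31
Sample 1: 117→121, due 62, lateness 59
Maximum = 59.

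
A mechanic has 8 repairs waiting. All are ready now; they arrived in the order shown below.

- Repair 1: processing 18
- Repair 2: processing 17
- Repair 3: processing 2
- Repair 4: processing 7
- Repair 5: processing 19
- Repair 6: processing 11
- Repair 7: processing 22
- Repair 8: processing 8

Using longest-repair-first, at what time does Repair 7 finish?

22

LPT (decreasing processing time): Repair 7 Repair 5 Repair 1 Repair 2 Repair 6 Repair 8 Repair 4 Repair 3.
Repair 7: 0→22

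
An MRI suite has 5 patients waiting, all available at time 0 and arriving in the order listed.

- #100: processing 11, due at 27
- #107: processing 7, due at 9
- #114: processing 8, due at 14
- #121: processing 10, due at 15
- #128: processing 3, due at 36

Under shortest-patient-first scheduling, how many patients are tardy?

SPT (increasing processing time): #128 #107 #114 #121 #100.
#128: 0→3, due 36, tardiness 0
#107: 3→10, due 9, tardiness 1
#114: 10→18, due 14, tardiness 4
#121: 18→28, due 15, tardiness 13
#100: 28→39, due 27, tardiness 12
Late patients: 4.

4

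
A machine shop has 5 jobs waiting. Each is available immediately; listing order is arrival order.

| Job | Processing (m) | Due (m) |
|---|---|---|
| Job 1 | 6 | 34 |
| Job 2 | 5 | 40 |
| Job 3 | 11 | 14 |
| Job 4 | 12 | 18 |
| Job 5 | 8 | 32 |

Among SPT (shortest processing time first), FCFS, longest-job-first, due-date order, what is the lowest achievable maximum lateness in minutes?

5

SPT (increasing processing time): Job 2 Job 1 Job 5 Job 3 Job 4.
Job 2: 0→5, due 40, lateness -35
Job 1: 5→11, due 34, lateness -23
Job 5: 11→19, due 32, lateness -13
Job 3: 19→30, due 14, lateness 16
Job 4: 30→42, due 18, lateness 24
Maximum = 24.
FIFO (arrival order): Job 1 Job 2 Job 3 Job 4 Job 5.
Job 1: 0→6, due 34, lateness -28
Job 2: 6→11, due 40, lateness -29
Job 3: 11→22, due 14, lateness 8
Job 4: 22→34, due 18, lateness 16
Job 5: 34→42, due 32, lateness 10
Maximum = 16.
LPT (decreasing processing time): Job 4 Job 3 Job 5 Job 1 Job 2.
Job 4: 0→12, due 18, lateness -6
Job 3: 12→23, due 14, lateness 9
Job 5: 23→31, due 32, lateness -1
Job 1: 31→37, due 34, lateness 3
Job 2: 37→42, due 40, lateness 2
Maximum = 9.
EDD (increasing due date): Job 3 Job 4 Job 5 Job 1 Job 2.
Job 3: 0→11, due 14, lateness -3
Job 4: 11→23, due 18, lateness 5
Job 5: 23→31, due 32, lateness -1
Job 1: 31→37, due 34, lateness 3
Job 2: 37→42, due 40, lateness 2
Maximum = 5.
SPT 24, FIFO 16, LPT 9, EDD 5 → minimum 5.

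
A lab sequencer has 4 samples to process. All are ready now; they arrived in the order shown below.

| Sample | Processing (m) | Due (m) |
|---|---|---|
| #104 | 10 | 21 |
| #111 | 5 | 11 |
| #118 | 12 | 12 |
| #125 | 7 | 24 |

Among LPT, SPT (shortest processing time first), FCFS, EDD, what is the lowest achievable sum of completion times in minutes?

LPT (decreasing processing time): #118 #104 #125 #111.
#118: 0→12
#104: 12→22
#125: 22→29
#111: 29→34
Sum = 12+22+29+34 = 97.
SPT (increasing processing time): #111 #125 #104 #118.
#111: 0→5
#125: 5→12
#104: 12→22
#118: 22→34
Sum = 5+12+22+34 = 73.
FIFO (arrival order): #104 #111 #118 #125.
#104: 0→10
#111: 10→15
#118: 15→27
#125: 27→34
Sum = 10+15+27+34 = 86.
EDD (increasing due date): #111 #118 #104 #125.
#111: 0→5
#118: 5→17
#104: 17→27
#125: 27→34
Sum = 5+17+27+34 = 83.
LPT 97, SPT 73, FIFO 86, EDD 83 → minimum 73.

73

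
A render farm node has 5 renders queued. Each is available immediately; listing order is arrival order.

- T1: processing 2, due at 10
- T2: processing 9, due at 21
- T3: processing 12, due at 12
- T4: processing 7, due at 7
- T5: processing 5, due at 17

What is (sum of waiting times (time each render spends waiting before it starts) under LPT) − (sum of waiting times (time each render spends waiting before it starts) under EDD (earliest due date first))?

LPT (decreasing processing time): T3 T2 T4 T5 T1.
T3: waits 0, runs 0→12
T2: waits 12, runs 12→21
T4: waits 21, runs 21→28
T5: waits 28, runs 28→33
T1: waits 33, runs 33→35
Sum = 0+12+21+28+33 = 94.
EDD (increasing due date): T4 T1 T3 T5 T2.
T4: waits 0, runs 0→7
T1: waits 7, runs 7→9
T3: waits 9, runs 9→21
T5: waits 21, runs 21→26
T2: waits 26, runs 26→35
Sum = 0+7+9+21+26 = 63.
Difference = 94 − 63 = 31.

31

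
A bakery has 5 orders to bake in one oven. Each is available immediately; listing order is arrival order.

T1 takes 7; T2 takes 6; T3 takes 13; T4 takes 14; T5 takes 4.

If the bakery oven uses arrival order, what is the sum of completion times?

130

FIFO (arrival order): T1 T2 T3 T4 T5.
T1: 0→7
T2: 7→13
T3: 13→26
T4: 26→40
T5: 40→44
Sum = 7+13+26+40+44 = 130.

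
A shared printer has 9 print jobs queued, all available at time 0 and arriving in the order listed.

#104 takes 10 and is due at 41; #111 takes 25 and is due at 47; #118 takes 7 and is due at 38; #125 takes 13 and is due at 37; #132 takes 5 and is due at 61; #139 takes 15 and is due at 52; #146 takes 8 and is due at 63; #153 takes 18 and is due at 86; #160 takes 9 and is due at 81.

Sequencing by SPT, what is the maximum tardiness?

SPT (increasing processing time): #132 #118 #146 #160 #104 #125 #139 #153 #111.
#132: 0→5, due 61, tardiness 0
#118: 5→12, due 38, tardiness 0
#146: 12→20, due 63, tardiness 0
#160: 20→29, due 81, tardiness 0
#104: 29→39, due 41, tardiness 0
#125: 39→52, due 37, tardiness 15
#139: 52→67, due 52, tardiness 15
#153: 67→85, due 86, tardiness 0
#111: 85→110, due 47, tardiness 63
Maximum = 63.

63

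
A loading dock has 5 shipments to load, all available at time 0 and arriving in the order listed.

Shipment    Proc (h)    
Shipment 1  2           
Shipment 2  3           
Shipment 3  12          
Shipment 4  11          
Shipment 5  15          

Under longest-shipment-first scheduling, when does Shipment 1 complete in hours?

43

LPT (decreasing processing time): Shipment 5 Shipment 3 Shipment 4 Shipment 2 Shipment 1.
Shipment 5: 0→15
Shipment 3: 15→27
Shipment 4: 27→38
Shipment 2: 38→41
Shipment 1: 41→43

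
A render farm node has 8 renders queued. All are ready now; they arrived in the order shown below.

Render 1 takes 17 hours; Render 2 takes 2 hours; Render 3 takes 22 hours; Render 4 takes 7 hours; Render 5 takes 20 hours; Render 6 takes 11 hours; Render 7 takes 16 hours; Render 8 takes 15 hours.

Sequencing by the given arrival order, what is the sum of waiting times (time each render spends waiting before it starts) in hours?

367

FIFO (arrival order): Render 1 Render 2 Render 3 Render 4 Render 5 Render 6 Render 7 Render 8.
Render 1: waits 0, runs 0→17
Render 2: waits 17, runs 17→19
Render 3: waits 19, runs 19→41
Render 4: waits 41, runs 41→48
Render 5: waits 48, runs 48→68
Render 6: waits 68, runs 68→79
Render 7: waits 79, runs 79→95
Render 8: waits 95, runs 95→110
Sum = 0+17+19+41+48+68+79+95 = 367.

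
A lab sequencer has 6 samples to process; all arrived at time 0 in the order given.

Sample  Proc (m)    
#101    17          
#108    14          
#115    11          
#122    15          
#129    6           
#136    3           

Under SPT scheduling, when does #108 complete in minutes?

SPT (increasing processing time): #136 #129 #115 #108 #122 #101.
#136: 0→3
#129: 3→9
#115: 9→20
#108: 20→34

34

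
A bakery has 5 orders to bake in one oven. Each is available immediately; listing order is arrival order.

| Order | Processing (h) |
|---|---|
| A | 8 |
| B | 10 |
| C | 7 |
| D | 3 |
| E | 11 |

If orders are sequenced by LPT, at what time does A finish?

29

LPT (decreasing processing time): E B A C D.
E: 0→11
B: 11→21
A: 21→29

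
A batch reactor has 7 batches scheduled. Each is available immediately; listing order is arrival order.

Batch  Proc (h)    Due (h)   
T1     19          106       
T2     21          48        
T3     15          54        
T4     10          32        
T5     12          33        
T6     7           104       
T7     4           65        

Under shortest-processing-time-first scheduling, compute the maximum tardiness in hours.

40

SPT (increasing processing time): T7 T6 T4 T5 T3 T1 T2.
T7: 0→4, due 65, tardiness 0
T6: 4→11, due 104, tardiness 0
T4: 11→21, due 32, tardiness 0
T5: 21→33, due 33, tardiness 0
T3: 33→48, due 54, tardiness 0
T1: 48→67, due 106, tardiness 0
T2: 67→88, due 48, tardiness 40
Maximum = 40.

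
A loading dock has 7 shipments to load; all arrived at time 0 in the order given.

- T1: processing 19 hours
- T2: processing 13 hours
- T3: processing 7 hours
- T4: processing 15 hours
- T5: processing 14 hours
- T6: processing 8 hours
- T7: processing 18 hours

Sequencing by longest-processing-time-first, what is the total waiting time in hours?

340

LPT (decreasing processing time): T1 T7 T4 T5 T2 T6 T3.
T1: waits 0, runs 0→19
T7: waits 19, runs 19→37
T4: waits 37, runs 37→52
T5: waits 52, runs 52→66
T2: waits 66, runs 66→79
T6: waits 79, runs 79→87
T3: waits 87, runs 87→94
Sum = 0+19+37+52+66+79+87 = 340.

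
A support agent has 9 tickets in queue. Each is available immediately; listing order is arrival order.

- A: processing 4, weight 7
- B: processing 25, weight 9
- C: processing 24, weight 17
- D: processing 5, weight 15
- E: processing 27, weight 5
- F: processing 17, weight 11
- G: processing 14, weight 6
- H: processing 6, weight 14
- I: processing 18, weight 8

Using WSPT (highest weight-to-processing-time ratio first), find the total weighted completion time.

4450

WSPT (decreasing weight/processing-time ratio): D H A C F I G B E.
D: finishes 5, weight 15, w·C = 75
H: finishes 11, weight 14, w·C = 154
A: finishes 15, weight 7, w·C = 105
C: finishes 39, weight 17, w·C = 663
F: finishes 56, weight 11, w·C = 616
I: finishes 74, weight 8, w·C = 592
G: finishes 88, weight 6, w·C = 528
B: finishes 113, weight 9, w·C = 1017
E: finishes 140, weight 5, w·C = 700
Sum = 75+154+105+663+616+592+528+1017+700 = 4450.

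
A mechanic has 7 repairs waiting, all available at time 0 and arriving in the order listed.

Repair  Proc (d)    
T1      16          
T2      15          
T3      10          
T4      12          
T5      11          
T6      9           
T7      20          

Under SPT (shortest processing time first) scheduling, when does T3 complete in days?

19

SPT (increasing processing time): T6 T3 T5 T4 T2 T1 T7.
T6: 0→9
T3: 9→19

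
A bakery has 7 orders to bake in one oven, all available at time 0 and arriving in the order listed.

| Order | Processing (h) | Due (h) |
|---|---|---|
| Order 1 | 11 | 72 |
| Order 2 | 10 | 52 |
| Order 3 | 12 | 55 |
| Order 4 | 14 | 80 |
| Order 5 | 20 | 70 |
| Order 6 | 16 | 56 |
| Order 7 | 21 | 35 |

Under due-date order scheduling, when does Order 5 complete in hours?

EDD (increasing due date): Order 7 Order 2 Order 3 Order 6 Order 5 Order 1 Order 4.
Order 7: 0→21
Order 2: 21→31
Order 3: 31→43
Order 6: 43→59
Order 5: 59→79

79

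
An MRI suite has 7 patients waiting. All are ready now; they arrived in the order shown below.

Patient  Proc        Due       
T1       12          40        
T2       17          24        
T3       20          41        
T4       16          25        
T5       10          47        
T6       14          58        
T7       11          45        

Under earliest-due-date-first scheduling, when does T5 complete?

EDD (increasing due date): T2 T4 T1 T3 T7 T5 T6.
T2: 0→17
T4: 17→33
T1: 33→45
T3: 45→65
T7: 65→76
T5: 76→86

86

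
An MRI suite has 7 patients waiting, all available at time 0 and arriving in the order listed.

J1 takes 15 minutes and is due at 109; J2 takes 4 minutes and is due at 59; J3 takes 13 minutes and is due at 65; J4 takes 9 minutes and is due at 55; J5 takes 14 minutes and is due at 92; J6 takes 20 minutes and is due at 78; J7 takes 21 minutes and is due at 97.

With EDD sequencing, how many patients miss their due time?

EDD (increasing due date): J4 J2 J3 J6 J5 J7 J1.
J4: 0→9, due 55, tardiness 0
J2: 9→13, due 59, tardiness 0
J3: 13→26, due 65, tardiness 0
J6: 26→46, due 78, tardiness 0
J5: 46→60, due 92, tardiness 0
J7: 60→81, due 97, tardiness 0
J1: 81→96, due 109, tardiness 0
Late patients: 0.

0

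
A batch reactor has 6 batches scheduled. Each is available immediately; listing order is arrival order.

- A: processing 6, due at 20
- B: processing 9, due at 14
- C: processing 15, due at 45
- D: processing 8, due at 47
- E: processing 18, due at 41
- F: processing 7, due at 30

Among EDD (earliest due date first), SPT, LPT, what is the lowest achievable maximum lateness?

EDD (increasing due date): B A F E C D.
B: 0→9, due 14, lateness -5
A: 9→15, due 20, lateness -5
F: 15→22, due 30, lateness -8
E: 22→40, due 41, lateness -1
C: 40→55, due 45, lateness 10
D: 55→63, due 47, lateness 16
Maximum = 16.
SPT (increasing processing time): A F D B C E.
A: 0→6, due 20, lateness -14
F: 6→13, due 30, lateness -17
D: 13→21, due 47, lateness -26
B: 21→30, due 14, lateness 16
C: 30→45, due 45, lateness 0
E: 45→63, due 41, lateness 22
Maximum = 22.
LPT (decreasing processing time): E C B D F A.
E: 0→18, due 41, lateness -23
C: 18→33, due 45, lateness -12
B: 33→42, due 14, lateness 28
D: 42→50, due 47, lateness 3
F: 50→57, due 30, lateness 27
A: 57→63, due 20, lateness 43
Maximum = 43.
EDD 16, SPT 22, LPT 43 → minimum 16.

16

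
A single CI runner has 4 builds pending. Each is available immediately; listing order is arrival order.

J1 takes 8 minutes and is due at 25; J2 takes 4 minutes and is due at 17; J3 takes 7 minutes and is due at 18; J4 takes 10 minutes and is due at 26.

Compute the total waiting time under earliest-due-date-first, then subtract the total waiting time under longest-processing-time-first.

EDD (increasing due date): J2 J3 J1 J4.
J2: waits 0, runs 0→4
J3: waits 4, runs 4→11
J1: waits 11, runs 11→19
J4: waits 19, runs 19→29
Sum = 0+4+11+19 = 34.
LPT (decreasing processing time): J4 J1 J3 J2.
J4: waits 0, runs 0→10
J1: waits 10, runs 10→18
J3: waits 18, runs 18→25
J2: waits 25, runs 25→29
Sum = 0+10+18+25 = 53.
Difference = 34 − 53 = -19.

-19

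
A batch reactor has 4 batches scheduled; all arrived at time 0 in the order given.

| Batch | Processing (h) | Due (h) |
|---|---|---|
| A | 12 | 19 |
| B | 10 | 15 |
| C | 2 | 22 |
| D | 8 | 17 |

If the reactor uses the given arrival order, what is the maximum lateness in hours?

15

FIFO (arrival order): A B C D.
A: 0→12, due 19, lateness -7
B: 12→22, due 15, lateness 7
C: 22→24, due 22, lateness 2
D: 24→32, due 17, lateness 15
Maximum = 15.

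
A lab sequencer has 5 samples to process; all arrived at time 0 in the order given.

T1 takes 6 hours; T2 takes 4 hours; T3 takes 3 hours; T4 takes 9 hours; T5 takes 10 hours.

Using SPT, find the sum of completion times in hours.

SPT (increasing processing time): T3 T2 T1 T4 T5.
T3: 0→3
T2: 3→7
T1: 7→13
T4: 13→22
T5: 22→32
Sum = 3+7+13+22+32 = 77.

77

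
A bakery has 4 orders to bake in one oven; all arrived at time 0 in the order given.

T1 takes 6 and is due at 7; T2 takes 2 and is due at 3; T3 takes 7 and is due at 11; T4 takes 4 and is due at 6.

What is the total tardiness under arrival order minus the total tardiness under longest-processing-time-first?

FIFO (arrival order): T1 T2 T3 T4.
T1: 0→6, due 7, tardiness 0
T2: 6→8, due 3, tardiness 5
T3: 8→15, due 11, tardiness 4
T4: 15→19, due 6, tardiness 13
Sum = 0+5+4+13 = 22.
LPT (decreasing processing time): T3 T1 T4 T2.
T3: 0→7, due 11, tardiness 0
T1: 7→13, due 7, tardiness 6
T4: 13→17, due 6, tardiness 11
T2: 17→19, due 3, tardiness 16
Sum = 0+6+11+16 = 33.
Difference = 22 − 33 = -11.

-11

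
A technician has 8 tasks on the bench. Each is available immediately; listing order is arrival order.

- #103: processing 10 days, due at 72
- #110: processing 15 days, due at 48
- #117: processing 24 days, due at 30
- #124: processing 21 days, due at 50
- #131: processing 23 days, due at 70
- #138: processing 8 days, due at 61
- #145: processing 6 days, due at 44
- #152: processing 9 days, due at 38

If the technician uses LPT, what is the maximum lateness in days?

72

LPT (decreasing processing time): #117 #131 #124 #110 #103 #152 #138 #145.
#117: 0→24, due 30, lateness -6
#131: 24→47, due 70, lateness -23
#124: 47→68, due 50, lateness 18
#110: 68→83, due 48, lateness 35
#103: 83→93, due 72, lateness 21
#152: 93→102, due 38, lateness 64
#138: 102→110, due 61, lateness 49
#145: 110→116, due 44, lateness 72
Maximum = 72.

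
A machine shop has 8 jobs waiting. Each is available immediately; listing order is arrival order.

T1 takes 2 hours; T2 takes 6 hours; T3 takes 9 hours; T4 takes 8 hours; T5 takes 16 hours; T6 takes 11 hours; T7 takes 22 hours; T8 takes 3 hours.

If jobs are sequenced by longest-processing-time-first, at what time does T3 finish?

LPT (decreasing processing time): T7 T5 T6 T3 T4 T2 T8 T1.
T7: 0→22
T5: 22→38
T6: 38→49
T3: 49→58

58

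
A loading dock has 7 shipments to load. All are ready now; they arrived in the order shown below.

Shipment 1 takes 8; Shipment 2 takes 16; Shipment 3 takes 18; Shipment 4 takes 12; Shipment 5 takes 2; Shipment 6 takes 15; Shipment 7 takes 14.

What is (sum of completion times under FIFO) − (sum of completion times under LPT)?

FIFO (arrival order): Shipment 1 Shipment 2 Shipment 3 Shipment 4 Shipment 5 Shipment 6 Shipment 7.
Shipment 1: 0→8
Shipment 2: 8→24
Shipment 3: 24→42
Shipment 4: 42→54
Shipment 5: 54→56
Shipment 6: 56→71
Shipment 7: 71→85
Sum = 8+24+42+54+56+71+85 = 340.
LPT (decreasing processing time): Shipment 3 Shipment 2 Shipment 6 Shipment 7 Shipment 4 Shipment 1 Shipment 5.
Shipment 3: 0→18
Shipment 2: 18→34
Shipment 6: 34→49
Shipment 7: 49→63
Shipment 4: 63→75
Shipment 1: 75→83
Shipment 5: 83→85
Sum = 18+34+49+63+75+83+85 = 407.
Difference = 340 − 407 = -67.

-67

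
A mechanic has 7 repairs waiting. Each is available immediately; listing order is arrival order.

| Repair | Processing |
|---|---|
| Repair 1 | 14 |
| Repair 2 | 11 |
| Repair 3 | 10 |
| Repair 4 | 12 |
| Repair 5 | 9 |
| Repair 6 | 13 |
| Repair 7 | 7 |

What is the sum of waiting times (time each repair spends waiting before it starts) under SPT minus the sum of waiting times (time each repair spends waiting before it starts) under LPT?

SPT (increasing processing time): Repair 7 Repair 5 Repair 3 Repair 2 Repair 4 Repair 6 Repair 1.
Repair 7: waits 0, runs 0→7
Repair 5: waits 7, runs 7→16
Repair 3: waits 16, runs 16→26
Repair 2: waits 26, runs 26→37
Repair 4: waits 37, runs 37→49
Repair 6: waits 49, runs 49→62
Repair 1: waits 62, runs 62→76
Sum = 0+7+16+26+37+49+62 = 197.
LPT (decreasing processing time): Repair 1 Repair 6 Repair 4 Repair 2 Repair 3 Repair 5 Repair 7.
Repair 1: waits 0, runs 0→14
Repair 6: waits 14, runs 14→27
Repair 4: waits 27, runs 27→39
Repair 2: waits 39, runs 39→50
Repair 3: waits 50, runs 50→60
Repair 5: waits 60, runs 60→69
Repair 7: waits 69, runs 69→76
Sum = 0+14+27+39+50+60+69 = 259.
Difference = 197 − 259 = -62.

-62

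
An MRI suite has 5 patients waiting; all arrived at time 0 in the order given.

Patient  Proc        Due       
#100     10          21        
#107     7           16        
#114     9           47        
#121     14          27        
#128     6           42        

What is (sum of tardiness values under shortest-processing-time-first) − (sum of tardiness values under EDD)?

26

SPT (increasing processing time): #128 #107 #114 #100 #121.
#128: 0→6, due 42, tardiness 0
#107: 6→13, due 16, tardiness 0
#114: 13→22, due 47, tardiness 0
#100: 22→32, due 21, tardiness 11
#121: 32→46, due 27, tardiness 19
Sum = 0+0+0+11+19 = 30.
EDD (increasing due date): #107 #100 #121 #128 #114.
#107: 0→7, due 16, tardiness 0
#100: 7→17, due 21, tardiness 0
#121: 17→31, due 27, tardiness 4
#128: 31→37, due 42, tardiness 0
#114: 37→46, due 47, tardiness 0
Sum = 0+0+4+0+0 = 4.
Difference = 30 − 4 = 26.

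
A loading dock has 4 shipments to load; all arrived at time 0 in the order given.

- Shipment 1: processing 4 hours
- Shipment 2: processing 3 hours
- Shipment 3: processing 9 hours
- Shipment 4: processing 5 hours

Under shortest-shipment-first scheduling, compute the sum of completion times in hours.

SPT (increasing processing time): Shipment 2 Shipment 1 Shipment 4 Shipment 3.
Shipment 2: 0→3
Shipment 1: 3→7
Shipment 4: 7→12
Shipment 3: 12→21
Sum = 3+7+12+21 = 43.

43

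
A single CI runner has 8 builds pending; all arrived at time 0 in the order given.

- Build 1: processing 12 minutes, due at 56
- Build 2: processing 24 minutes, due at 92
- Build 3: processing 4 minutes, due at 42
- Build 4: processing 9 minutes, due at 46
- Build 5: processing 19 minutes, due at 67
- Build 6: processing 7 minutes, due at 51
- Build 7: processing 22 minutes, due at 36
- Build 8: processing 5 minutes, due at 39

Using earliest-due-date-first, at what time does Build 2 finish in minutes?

EDD (increasing due date): Build 7 Build 8 Build 3 Build 4 Build 6 Build 1 Build 5 Build 2.
Build 7: 0→22
Build 8: 22→27
Build 3: 27→31
Build 4: 31→40
Build 6: 40→47
Build 1: 47→59
Build 5: 59→78
Build 2: 78→102

102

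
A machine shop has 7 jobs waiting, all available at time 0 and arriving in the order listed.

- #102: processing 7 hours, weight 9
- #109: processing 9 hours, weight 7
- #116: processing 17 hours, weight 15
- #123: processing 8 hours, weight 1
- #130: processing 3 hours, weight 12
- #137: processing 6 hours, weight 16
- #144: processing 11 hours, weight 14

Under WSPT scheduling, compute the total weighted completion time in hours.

WSPT (decreasing weight/processing-time ratio): #130 #137 #102 #144 #116 #109 #123.
#130: finishes 3, weight 12, w·C = 36
#137: finishes 9, weight 16, w·C = 144
#102: finishes 16, weight 9, w·C = 144
#144: finishes 27, weight 14, w·C = 378
#116: finishes 44, weight 15, w·C = 660
#109: finishes 53, weight 7, w·C = 371
#123: finishes 61, weight 1, w·C = 61
Sum = 36+144+144+378+660+371+61 = 1794.

1794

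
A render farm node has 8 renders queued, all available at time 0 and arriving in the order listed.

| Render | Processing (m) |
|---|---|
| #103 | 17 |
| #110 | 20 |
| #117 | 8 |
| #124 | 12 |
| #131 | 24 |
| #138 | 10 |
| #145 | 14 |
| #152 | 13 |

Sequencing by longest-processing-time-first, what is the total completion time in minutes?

LPT (decreasing processing time): #131 #110 #103 #145 #152 #124 #138 #117.
#131: 0→24
#110: 24→44
#103: 44→61
#145: 61→75
#152: 75→88
#124: 88→100
#138: 100→110
#117: 110→118
Sum = 24+44+61+75+88+100+110+118 = 620.

620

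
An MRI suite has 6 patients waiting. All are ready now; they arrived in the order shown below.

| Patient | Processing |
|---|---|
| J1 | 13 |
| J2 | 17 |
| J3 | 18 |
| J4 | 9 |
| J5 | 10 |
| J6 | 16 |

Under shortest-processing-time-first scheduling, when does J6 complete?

48

SPT (increasing processing time): J4 J5 J1 J6 J2 J3.
J4: 0→9
J5: 9→19
J1: 19→32
J6: 32→48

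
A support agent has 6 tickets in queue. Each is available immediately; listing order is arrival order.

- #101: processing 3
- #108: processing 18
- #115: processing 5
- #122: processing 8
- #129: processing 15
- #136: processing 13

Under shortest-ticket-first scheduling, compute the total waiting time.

100

SPT (increasing processing time): #101 #115 #122 #136 #129 #108.
#101: waits 0, runs 0→3
#115: waits 3, runs 3→8
#122: waits 8, runs 8→16
#136: waits 16, runs 16→29
#129: waits 29, runs 29→44
#108: waits 44, runs 44→62
Sum = 0+3+8+16+29+44 = 100.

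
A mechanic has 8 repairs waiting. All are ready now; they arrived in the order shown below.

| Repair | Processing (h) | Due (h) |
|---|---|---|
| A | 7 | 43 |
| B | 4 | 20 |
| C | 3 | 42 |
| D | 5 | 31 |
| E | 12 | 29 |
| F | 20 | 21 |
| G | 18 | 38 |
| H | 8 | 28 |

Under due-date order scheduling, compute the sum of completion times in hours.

367

EDD (increasing due date): B F H E D G C A.
B: 0→4
F: 4→24
H: 24→32
E: 32→44
D: 44→49
G: 49→67
C: 67→70
A: 70→77
Sum = 4+24+32+44+49+67+70+77 = 367.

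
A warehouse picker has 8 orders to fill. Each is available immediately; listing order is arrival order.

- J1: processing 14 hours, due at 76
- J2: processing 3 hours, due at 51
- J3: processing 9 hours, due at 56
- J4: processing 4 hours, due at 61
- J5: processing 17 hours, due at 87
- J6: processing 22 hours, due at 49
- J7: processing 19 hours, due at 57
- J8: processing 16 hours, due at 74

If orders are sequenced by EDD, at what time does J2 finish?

25

EDD (increasing due date): J6 J2 J3 J7 J4 J8 J1 J5.
J6: 0→22
J2: 22→25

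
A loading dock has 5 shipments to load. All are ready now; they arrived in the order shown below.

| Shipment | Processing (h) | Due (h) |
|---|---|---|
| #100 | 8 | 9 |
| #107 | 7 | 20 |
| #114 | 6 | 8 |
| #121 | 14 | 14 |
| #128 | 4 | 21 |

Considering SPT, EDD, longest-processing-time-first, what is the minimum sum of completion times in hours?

SPT (increasing processing time): #128 #114 #107 #100 #121.
#128: 0→4
#114: 4→10
#107: 10→17
#100: 17→25
#121: 25→39
Sum = 4+10+17+25+39 = 95.
EDD (increasing due date): #114 #100 #121 #107 #128.
#114: 0→6
#100: 6→14
#121: 14→28
#107: 28→35
#128: 35→39
Sum = 6+14+28+35+39 = 122.
LPT (decreasing processing time): #121 #100 #107 #114 #128.
#121: 0→14
#100: 14→22
#107: 22→29
#114: 29→35
#128: 35→39
Sum = 14+22+29+35+39 = 139.
SPT 95, EDD 122, LPT 139 → minimum 95.

95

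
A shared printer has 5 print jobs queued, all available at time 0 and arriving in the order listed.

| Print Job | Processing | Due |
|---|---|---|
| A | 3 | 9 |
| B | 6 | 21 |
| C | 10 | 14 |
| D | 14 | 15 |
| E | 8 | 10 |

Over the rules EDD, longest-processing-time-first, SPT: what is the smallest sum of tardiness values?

46

EDD (increasing due date): A E C D B.
A: 0→3, due 9, tardiness 0
E: 3→11, due 10, tardiness 1
C: 11→21, due 14, tardiness 7
D: 21→35, due 15, tardiness 20
B: 35→41, due 21, tardiness 20
Sum = 0+1+7+20+20 = 48.
LPT (decreasing processing time): D C E B A.
D: 0→14, due 15, tardiness 0
C: 14→24, due 14, tardiness 10
E: 24→32, due 10, tardiness 22
B: 32→38, due 21, tardiness 17
A: 38→41, due 9, tardiness 32
Sum = 0+10+22+17+32 = 81.
SPT (increasing processing time): A B E C D.
A: 0→3, due 9, tardiness 0
B: 3→9, due 21, tardiness 0
E: 9→17, due 10, tardiness 7
C: 17→27, due 14, tardiness 13
D: 27→41, due 15, tardiness 26
Sum = 0+0+7+13+26 = 46.
EDD 48, LPT 81, SPT 46 → minimum 46.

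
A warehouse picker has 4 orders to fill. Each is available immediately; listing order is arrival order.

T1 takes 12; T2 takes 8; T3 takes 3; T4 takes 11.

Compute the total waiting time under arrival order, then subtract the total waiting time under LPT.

FIFO (arrival order): T1 T2 T3 T4.
T1: waits 0, runs 0→12
T2: waits 12, runs 12→20
T3: waits 20, runs 20→23
T4: waits 23, runs 23→34
Sum = 0+12+20+23 = 55.
LPT (decreasing processing time): T1 T4 T2 T3.
T1: waits 0, runs 0→12
T4: waits 12, runs 12→23
T2: waits 23, runs 23→31
T3: waits 31, runs 31→34
Sum = 0+12+23+31 = 66.
Difference = 55 − 66 = -11.

-11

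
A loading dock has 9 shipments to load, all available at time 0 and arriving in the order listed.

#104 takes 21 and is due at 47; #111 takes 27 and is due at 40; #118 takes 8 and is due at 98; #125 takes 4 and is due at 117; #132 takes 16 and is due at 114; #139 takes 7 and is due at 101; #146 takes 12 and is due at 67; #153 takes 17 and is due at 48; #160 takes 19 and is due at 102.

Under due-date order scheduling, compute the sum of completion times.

763

EDD (increasing due date): #111 #104 #153 #146 #118 #139 #160 #132 #125.
#111: 0→27
#104: 27→48
#153: 48→65
#146: 65→77
#118: 77→85
#139: 85→92
#160: 92→111
#132: 111→127
#125: 127→131
Sum = 27+48+65+77+85+92+111+127+131 = 763.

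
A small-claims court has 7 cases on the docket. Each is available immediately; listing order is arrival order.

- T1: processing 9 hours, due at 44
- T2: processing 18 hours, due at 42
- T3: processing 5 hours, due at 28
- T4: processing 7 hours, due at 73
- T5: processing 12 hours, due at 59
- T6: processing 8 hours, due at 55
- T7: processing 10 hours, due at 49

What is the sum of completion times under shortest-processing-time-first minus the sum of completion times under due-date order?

SPT (increasing processing time): T3 T4 T6 T1 T7 T5 T2.
T3: 0→5
T4: 5→12
T6: 12→20
T1: 20→29
T7: 29→39
T5: 39→51
T2: 51→69
Sum = 5+12+20+29+39+51+69 = 225.
EDD (increasing due date): T3 T2 T1 T7 T6 T5 T4.
T3: 0→5
T2: 5→23
T1: 23→32
T7: 32→42
T6: 42→50
T5: 50→62
T4: 62→69
Sum = 5+23+32+42+50+62+69 = 283.
Difference = 225 − 283 = -58.

-58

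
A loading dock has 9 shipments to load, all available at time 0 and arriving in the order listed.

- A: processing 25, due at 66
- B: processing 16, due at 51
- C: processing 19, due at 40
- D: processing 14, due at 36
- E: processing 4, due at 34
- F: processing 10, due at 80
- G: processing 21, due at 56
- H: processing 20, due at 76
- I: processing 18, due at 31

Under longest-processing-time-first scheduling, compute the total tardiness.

LPT (decreasing processing time): A G H C I B D F E.
A: 0→25, due 66, tardiness 0
G: 25→46, due 56, tardiness 0
H: 46→66, due 76, tardiness 0
C: 66→85, due 40, tardiness 45
I: 85→103, due 31, tardiness 72
B: 103→119, due 51, tardiness 68
D: 119→133, due 36, tardiness 97
F: 133→143, due 80, tardiness 63
E: 143→147, due 34, tardiness 113
Sum = 0+0+0+45+72+68+97+63+113 = 458.

458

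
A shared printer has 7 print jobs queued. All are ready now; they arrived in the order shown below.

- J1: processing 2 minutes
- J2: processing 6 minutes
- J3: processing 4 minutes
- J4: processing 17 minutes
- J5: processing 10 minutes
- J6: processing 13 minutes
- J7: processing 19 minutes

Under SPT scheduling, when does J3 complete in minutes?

SPT (increasing processing time): J1 J3 J2 J5 J6 J4 J7.
J1: 0→2
J3: 2→6

6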